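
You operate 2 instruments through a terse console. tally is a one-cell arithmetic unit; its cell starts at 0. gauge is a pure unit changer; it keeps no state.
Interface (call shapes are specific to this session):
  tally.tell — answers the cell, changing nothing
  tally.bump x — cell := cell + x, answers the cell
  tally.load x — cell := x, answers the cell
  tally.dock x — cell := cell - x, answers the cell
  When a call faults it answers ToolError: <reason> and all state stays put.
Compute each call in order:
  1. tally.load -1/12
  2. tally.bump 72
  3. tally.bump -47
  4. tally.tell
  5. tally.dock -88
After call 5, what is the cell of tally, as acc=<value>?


Answer: acc=1355/12

Derivation:
Do: load[x='-1/12']
See: -1/12
Do: bump[x='72']
See: 863/12
Do: bump[x='-47']
See: 299/12
Do: tell[]
See: 299/12
Do: dock[x='-88']
See: 1355/12


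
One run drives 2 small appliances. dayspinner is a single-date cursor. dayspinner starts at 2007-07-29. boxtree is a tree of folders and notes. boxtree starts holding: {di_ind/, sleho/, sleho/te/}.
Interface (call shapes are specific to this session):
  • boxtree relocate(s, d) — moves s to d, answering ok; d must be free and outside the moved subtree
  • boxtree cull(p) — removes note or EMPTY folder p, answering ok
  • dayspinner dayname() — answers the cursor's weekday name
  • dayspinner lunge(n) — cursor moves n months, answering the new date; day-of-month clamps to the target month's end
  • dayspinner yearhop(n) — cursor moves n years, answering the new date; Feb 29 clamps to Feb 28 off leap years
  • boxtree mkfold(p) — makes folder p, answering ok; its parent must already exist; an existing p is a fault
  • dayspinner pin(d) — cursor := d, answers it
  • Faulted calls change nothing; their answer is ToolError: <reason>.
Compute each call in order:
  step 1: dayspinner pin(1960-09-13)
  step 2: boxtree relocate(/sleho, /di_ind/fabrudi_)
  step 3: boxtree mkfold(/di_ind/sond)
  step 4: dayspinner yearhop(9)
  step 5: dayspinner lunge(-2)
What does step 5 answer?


Answer: 1969-07-13

Derivation:
Do: dayspinner pin[1960-09-13]
See: 1960-09-13
Do: boxtree relocate[/sleho; /di_ind/fabrudi_]
See: ok
Do: boxtree mkfold[/di_ind/sond]
See: ok
Do: dayspinner yearhop[9]
See: 1969-09-13
Do: dayspinner lunge[-2]
See: 1969-07-13


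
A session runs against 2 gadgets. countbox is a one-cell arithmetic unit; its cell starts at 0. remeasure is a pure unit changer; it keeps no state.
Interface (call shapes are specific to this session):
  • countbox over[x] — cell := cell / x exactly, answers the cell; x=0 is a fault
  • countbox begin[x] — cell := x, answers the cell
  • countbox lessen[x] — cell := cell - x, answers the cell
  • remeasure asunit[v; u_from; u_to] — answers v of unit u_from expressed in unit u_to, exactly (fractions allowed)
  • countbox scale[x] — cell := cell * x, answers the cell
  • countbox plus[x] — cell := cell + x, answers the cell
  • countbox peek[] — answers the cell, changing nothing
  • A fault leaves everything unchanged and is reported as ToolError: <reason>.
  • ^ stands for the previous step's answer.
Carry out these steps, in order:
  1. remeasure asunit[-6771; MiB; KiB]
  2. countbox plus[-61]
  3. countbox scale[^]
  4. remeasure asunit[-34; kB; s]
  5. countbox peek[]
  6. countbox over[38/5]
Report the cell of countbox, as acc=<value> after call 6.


Answer: acc=18605/38

Derivation:
·→ remeasure asunit(v='-6771', u_from='MiB', u_to='KiB')
·← -6933504
·→ countbox plus(x='-61')
·← -61
·→ countbox scale(x='^')
·← 3721
·→ remeasure asunit(v='-34', u_from='kB', u_to='s')
·← ToolError: incompatible units
·→ countbox peek()
·← 3721
·→ countbox over(x='38/5')
·← 18605/38


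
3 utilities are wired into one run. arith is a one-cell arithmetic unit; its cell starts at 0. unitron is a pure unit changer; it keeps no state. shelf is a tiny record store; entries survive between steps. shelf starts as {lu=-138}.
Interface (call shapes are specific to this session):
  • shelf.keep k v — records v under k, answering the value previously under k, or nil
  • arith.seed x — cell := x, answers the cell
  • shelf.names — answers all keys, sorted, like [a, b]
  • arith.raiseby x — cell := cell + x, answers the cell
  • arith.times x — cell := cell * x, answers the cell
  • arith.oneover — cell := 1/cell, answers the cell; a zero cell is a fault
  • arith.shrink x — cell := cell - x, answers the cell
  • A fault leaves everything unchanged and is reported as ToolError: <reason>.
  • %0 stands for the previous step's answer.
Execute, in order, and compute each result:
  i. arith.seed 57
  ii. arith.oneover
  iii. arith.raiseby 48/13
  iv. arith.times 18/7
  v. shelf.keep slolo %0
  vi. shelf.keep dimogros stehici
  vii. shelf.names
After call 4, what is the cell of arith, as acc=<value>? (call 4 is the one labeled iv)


Answer: acc=16494/1729

Derivation:
Next I call arith.seed with x: 57, which returns 57.
Calling arith.oneover(), and see 1/57.
Invoking arith.raiseby with x: 48/13, and observe 2749/741.
Next I call arith.times with x: 18/7, — result: 16494/1729.
I run shelf.keep with k: slolo, v: %0, → nil.
Invoking shelf.keep with k: dimogros, v: stehici, → nil.
I run shelf.names: [dimogros, lu, slolo].


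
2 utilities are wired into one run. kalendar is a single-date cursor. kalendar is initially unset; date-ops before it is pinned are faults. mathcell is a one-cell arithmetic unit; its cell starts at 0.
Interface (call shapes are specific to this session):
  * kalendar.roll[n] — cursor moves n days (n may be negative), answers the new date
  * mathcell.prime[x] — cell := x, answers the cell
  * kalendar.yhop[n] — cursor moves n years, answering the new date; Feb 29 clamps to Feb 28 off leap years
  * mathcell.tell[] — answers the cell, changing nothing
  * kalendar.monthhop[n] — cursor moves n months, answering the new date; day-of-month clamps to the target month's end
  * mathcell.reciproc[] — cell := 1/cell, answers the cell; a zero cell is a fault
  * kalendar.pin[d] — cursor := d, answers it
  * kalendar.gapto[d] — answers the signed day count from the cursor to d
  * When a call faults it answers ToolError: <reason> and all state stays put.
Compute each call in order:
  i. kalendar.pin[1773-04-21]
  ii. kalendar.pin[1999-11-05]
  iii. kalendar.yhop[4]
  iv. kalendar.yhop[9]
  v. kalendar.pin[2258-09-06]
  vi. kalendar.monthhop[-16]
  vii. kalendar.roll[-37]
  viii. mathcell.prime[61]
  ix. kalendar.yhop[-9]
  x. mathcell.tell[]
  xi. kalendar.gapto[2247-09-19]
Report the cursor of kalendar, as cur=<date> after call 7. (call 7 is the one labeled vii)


Answer: cur=2257-03-30

Derivation:
Next I call kalendar.pin using 1773-04-21, → 1773-04-21.
I use kalendar.pin using 1999-11-05: 1999-11-05.
I call kalendar.yhop using 4, and get 2003-11-05.
Next I call kalendar.yhop using 9: 2012-11-05.
I call kalendar.pin using 2258-09-06, and get 2258-09-06.
I run kalendar.monthhop using -16, → 2257-05-06.
Invoking kalendar.roll using -37: 2257-03-30.
Invoking mathcell.prime using 61, → 61.
I invoke kalendar.yhop using -9, → 2248-03-30.
I run mathcell.tell(): 61.
Now I run kalendar.gapto using 2247-09-19, which returns -193.


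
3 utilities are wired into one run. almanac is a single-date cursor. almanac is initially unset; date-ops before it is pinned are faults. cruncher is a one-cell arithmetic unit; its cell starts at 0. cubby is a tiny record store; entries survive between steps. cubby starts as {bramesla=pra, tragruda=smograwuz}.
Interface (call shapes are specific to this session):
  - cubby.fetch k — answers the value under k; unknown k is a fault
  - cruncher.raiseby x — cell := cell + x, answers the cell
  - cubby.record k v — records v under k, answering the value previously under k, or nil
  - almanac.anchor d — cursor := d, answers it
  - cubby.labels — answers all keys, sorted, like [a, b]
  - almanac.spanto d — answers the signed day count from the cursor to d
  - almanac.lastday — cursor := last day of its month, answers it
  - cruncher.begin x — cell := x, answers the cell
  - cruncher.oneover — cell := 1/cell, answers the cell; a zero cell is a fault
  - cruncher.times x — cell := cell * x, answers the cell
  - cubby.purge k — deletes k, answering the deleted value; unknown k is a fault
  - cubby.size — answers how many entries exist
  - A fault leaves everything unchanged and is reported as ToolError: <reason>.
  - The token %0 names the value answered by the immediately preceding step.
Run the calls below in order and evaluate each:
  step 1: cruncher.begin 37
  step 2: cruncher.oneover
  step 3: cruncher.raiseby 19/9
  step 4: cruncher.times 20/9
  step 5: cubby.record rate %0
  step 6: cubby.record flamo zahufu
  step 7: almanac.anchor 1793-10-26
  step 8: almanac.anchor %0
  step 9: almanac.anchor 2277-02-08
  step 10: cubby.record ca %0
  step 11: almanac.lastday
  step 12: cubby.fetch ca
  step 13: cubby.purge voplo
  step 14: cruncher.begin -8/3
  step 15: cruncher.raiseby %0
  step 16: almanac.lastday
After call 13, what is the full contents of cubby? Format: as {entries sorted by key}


Answer: {bramesla=pra, ca=2277-02-08, flamo=zahufu, rate=14240/2997, tragruda=smograwuz}

Derivation:
% 1. begin(x='37') -> 37
% 2. oneover() -> 1/37
% 3. raiseby(x='19/9') -> 712/333
% 4. times(x='20/9') -> 14240/2997
% 5. record(k='rate', v='%0') -> nil
% 6. record(k='flamo', v='zahufu') -> nil
% 7. anchor(d='1793-10-26') -> 1793-10-26
% 8. anchor(d='%0') -> 1793-10-26
% 9. anchor(d='2277-02-08') -> 2277-02-08
% 10. record(k='ca', v='%0') -> nil
% 11. lastday() -> 2277-02-28
% 12. fetch(k='ca') -> 2277-02-08
% 13. purge(k='voplo') -> ToolError: no such key voplo
% 14. begin(x='-8/3') -> -8/3
% 15. raiseby(x='%0') -> -16/3
% 16. lastday() -> 2277-02-28


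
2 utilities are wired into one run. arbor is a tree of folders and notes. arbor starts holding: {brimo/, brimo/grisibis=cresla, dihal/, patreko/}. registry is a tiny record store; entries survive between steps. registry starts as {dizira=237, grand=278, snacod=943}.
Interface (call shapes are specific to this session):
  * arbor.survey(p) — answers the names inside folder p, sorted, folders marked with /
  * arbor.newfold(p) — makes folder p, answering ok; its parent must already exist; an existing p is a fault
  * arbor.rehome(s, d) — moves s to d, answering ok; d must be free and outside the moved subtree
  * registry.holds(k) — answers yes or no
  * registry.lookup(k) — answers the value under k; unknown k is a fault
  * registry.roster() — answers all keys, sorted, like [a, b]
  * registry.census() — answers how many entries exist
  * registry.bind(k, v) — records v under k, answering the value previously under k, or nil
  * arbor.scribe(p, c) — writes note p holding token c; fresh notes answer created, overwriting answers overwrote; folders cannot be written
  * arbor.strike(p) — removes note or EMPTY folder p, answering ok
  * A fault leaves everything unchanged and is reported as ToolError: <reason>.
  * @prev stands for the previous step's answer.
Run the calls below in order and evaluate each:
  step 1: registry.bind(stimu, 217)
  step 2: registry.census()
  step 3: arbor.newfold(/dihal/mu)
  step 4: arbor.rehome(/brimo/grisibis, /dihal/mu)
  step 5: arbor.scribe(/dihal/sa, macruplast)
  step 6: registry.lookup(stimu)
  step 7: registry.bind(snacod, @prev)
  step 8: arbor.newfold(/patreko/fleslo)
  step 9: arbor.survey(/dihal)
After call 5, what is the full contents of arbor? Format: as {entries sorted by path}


Answer: {brimo/, brimo/grisibis=cresla, dihal/, dihal/mu/, dihal/sa=macruplast, patreko/}

Derivation:
·→ registry.bind(k='stimu', v='217')
·← nil
·→ registry.census()
·← 4
·→ arbor.newfold(p='/dihal/mu')
·← ok
·→ arbor.rehome(s='/brimo/grisibis', d='/dihal/mu')
·← ToolError: exists
·→ arbor.scribe(p='/dihal/sa', c='macruplast')
·← created
·→ registry.lookup(k='stimu')
·← 217
·→ registry.bind(k='snacod', v='@prev')
·← 943
·→ arbor.newfold(p='/patreko/fleslo')
·← ok
·→ arbor.survey(p='/dihal')
·← [mu/, sa]


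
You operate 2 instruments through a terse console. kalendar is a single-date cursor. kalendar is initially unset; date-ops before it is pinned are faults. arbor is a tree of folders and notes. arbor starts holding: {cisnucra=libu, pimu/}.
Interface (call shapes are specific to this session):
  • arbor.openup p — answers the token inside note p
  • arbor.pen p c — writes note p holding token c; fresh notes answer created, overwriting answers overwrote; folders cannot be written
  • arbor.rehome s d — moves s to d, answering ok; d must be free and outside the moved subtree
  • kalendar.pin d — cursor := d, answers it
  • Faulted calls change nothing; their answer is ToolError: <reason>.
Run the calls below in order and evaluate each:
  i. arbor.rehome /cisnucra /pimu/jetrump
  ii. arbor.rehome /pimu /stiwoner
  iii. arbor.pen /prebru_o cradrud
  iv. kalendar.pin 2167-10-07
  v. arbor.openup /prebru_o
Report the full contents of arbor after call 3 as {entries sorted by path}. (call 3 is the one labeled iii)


Answer: {prebru_o=cradrud, stiwoner/, stiwoner/jetrump=libu}

Derivation:
I invoke arbor.rehome on /cisnucra, /pimu/jetrump, giving ok.
I try arbor.rehome on /pimu, /stiwoner: ok.
Invoking arbor.pen on /prebru_o, cradrud, and see created.
Now I run kalendar.pin on 2167-10-07, — result: 2167-10-07.
Using arbor.openup on /prebru_o: cradrud.


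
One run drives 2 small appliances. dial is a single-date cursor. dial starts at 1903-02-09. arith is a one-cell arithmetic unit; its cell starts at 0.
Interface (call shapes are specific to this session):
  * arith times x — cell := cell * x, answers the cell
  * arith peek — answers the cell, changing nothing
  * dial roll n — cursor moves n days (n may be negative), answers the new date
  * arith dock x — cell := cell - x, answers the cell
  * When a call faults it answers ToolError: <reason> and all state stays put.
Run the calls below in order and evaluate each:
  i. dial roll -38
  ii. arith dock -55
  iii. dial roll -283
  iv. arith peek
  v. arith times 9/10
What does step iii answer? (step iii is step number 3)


Answer: 1902-03-25

Derivation:
I run dial roll with n: -38, and observe 1903-01-02.
I call arith dock with x: -55, giving 55.
Using dial roll with n: -283: 1902-03-25.
I use arith peek, giving 55.
I run arith times with x: 9/10, and observe 99/2.


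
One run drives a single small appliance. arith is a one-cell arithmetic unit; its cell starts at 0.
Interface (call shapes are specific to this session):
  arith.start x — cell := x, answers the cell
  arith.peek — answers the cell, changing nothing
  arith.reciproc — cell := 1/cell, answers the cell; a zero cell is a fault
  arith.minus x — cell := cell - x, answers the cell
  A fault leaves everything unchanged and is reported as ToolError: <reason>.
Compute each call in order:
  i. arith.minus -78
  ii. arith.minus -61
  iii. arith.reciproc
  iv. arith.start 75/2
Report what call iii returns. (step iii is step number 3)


Answer: 1/139

Derivation:
;; 1. minus(x=-78) ~> 78
;; 2. minus(x=-61) ~> 139
;; 3. reciproc() ~> 1/139
;; 4. start(x=75/2) ~> 75/2


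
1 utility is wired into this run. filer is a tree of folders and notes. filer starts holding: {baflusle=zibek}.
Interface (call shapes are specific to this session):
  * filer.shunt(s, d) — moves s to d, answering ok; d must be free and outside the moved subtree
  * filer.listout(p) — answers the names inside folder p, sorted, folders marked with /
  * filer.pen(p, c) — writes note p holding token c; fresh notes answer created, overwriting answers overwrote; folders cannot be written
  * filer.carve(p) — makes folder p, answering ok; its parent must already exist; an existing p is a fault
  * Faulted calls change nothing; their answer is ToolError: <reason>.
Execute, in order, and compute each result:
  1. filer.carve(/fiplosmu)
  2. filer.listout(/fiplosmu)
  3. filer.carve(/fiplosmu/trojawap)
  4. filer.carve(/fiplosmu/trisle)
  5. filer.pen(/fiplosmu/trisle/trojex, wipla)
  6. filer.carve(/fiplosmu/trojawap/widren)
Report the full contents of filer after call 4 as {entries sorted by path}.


Answer: {baflusle=zibek, fiplosmu/, fiplosmu/trisle/, fiplosmu/trojawap/}

Derivation:
Step: filer.carve[/fiplosmu]
Result: ok
Step: filer.listout[/fiplosmu]
Result: []
Step: filer.carve[/fiplosmu/trojawap]
Result: ok
Step: filer.carve[/fiplosmu/trisle]
Result: ok
Step: filer.pen[/fiplosmu/trisle/trojex; wipla]
Result: created
Step: filer.carve[/fiplosmu/trojawap/widren]
Result: ok


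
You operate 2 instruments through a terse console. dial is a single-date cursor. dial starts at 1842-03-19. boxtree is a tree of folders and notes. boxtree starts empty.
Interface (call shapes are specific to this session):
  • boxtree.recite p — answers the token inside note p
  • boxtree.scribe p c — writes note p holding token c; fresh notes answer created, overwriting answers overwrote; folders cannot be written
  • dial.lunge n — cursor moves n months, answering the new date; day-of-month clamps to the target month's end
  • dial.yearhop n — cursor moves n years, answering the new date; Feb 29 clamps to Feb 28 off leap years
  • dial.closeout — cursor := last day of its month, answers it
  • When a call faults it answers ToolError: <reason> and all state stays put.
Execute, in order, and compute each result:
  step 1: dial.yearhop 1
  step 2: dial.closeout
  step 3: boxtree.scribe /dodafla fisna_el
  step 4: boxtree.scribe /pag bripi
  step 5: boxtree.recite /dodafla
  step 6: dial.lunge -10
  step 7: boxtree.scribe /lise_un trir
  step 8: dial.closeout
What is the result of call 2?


~$ dial.yearhop n=1
= 1843-03-19
~$ dial.closeout
= 1843-03-31
~$ boxtree.scribe p=/dodafla c=fisna_el
= created
~$ boxtree.scribe p=/pag c=bripi
= created
~$ boxtree.recite p=/dodafla
= fisna_el
~$ dial.lunge n=-10
= 1842-05-31
~$ boxtree.scribe p=/lise_un c=trir
= created
~$ dial.closeout
= 1842-05-31

Answer: 1843-03-31


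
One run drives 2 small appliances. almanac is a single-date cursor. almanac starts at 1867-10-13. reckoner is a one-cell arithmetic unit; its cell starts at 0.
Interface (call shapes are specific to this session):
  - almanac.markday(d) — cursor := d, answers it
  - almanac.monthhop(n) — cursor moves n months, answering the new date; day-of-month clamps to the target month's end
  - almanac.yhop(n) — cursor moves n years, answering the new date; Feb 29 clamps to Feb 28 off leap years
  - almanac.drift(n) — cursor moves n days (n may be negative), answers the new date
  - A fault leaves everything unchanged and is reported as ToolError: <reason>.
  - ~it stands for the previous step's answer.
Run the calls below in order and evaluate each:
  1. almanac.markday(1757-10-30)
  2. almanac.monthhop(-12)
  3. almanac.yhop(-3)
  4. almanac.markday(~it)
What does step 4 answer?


Then almanac.markday with d→1757-10-30: 1757-10-30.
Then almanac.monthhop with n→-12, → 1756-10-30.
Then almanac.yhop with n→-3, — result: 1753-10-30.
I call almanac.markday with d→~it, — result: 1753-10-30.

Answer: 1753-10-30


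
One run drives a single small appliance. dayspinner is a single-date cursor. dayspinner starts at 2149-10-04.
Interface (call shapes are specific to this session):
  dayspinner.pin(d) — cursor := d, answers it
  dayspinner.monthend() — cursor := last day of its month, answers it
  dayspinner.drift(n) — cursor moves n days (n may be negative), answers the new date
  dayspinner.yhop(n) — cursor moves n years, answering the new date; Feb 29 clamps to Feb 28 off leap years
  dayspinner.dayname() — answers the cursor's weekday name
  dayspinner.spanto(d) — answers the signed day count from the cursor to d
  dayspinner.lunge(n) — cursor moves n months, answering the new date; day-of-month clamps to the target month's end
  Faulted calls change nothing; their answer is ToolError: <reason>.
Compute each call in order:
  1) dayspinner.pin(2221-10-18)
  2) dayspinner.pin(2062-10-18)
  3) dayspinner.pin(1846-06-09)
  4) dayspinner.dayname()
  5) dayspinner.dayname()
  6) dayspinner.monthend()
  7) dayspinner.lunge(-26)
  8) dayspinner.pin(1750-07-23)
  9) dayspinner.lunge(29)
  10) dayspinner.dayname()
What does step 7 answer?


→ dayspinner.pin(d=2221-10-18)
← 2221-10-18
→ dayspinner.pin(d=2062-10-18)
← 2062-10-18
→ dayspinner.pin(d=1846-06-09)
← 1846-06-09
→ dayspinner.dayname()
← Tuesday
→ dayspinner.dayname()
← Tuesday
→ dayspinner.monthend()
← 1846-06-30
→ dayspinner.lunge(n=-26)
← 1844-04-30
→ dayspinner.pin(d=1750-07-23)
← 1750-07-23
→ dayspinner.lunge(n=29)
← 1752-12-23
→ dayspinner.dayname()
← Saturday

Answer: 1844-04-30


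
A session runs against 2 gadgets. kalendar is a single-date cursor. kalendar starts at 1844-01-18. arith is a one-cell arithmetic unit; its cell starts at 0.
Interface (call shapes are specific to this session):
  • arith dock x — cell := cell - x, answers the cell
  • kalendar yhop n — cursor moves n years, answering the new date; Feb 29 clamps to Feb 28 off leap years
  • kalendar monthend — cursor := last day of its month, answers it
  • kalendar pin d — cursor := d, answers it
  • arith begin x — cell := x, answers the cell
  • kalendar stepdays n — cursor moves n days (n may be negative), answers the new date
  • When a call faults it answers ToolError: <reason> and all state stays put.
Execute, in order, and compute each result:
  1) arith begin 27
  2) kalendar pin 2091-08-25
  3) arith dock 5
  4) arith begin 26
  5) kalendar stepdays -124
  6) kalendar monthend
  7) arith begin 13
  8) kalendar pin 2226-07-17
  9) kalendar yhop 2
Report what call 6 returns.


I try arith begin(x: 27): 27.
Next I call kalendar pin(d: 2091-08-25), yielding 2091-08-25.
Then arith dock(x: 5), which returns 22.
Calling arith begin(x: 26), → 26.
I try kalendar stepdays(n: -124), and see 2091-04-23.
Invoking kalendar monthend: 2091-04-30.
Next I call arith begin(x: 13), and see 13.
Next I call kalendar pin(d: 2226-07-17), and see 2226-07-17.
I try kalendar yhop(n: 2), — result: 2228-07-17.

Answer: 2091-04-30


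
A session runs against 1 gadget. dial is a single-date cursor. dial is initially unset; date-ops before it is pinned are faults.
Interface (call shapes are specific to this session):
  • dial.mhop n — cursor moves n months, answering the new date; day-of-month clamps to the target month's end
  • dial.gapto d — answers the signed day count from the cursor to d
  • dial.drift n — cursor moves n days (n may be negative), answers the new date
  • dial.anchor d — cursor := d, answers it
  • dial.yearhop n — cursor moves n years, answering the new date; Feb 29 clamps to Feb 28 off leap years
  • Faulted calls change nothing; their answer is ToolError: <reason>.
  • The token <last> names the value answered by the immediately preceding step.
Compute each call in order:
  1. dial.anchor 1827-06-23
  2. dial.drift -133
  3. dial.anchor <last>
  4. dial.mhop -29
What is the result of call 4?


CALL dial.anchor[1827-06-23]
RET  1827-06-23
CALL dial.drift[-133]
RET  1827-02-10
CALL dial.anchor[<last>]
RET  1827-02-10
CALL dial.mhop[-29]
RET  1824-09-10

Answer: 1824-09-10


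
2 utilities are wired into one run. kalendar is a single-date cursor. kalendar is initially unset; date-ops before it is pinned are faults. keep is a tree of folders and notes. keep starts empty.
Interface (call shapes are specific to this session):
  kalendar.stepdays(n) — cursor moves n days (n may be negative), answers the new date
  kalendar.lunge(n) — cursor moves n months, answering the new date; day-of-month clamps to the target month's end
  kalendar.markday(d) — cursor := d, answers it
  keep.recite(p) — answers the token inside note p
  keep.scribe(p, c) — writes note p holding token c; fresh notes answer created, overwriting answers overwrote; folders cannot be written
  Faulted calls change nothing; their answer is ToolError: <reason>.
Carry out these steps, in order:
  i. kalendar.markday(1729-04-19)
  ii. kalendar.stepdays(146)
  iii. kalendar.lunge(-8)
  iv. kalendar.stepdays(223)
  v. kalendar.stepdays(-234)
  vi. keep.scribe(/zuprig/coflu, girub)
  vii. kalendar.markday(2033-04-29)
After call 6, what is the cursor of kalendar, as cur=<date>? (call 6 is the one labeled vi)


Answer: cur=1729-01-01

Derivation:
% markday d=1729-04-19
:: 1729-04-19
% stepdays n=146
:: 1729-09-12
% lunge n=-8
:: 1729-01-12
% stepdays n=223
:: 1729-08-23
% stepdays n=-234
:: 1729-01-01
% scribe p=/zuprig/coflu c=girub
:: ToolError: no parent
% markday d=2033-04-29
:: 2033-04-29


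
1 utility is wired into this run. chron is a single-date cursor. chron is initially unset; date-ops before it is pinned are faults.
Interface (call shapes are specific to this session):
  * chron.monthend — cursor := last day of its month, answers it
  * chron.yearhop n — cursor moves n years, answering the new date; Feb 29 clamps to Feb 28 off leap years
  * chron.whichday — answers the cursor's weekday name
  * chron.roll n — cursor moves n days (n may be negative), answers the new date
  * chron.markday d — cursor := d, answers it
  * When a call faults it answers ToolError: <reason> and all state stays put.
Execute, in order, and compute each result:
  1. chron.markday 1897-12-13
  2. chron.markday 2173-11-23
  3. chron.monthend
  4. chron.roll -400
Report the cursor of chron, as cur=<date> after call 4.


Answer: cur=2172-10-26

Derivation:
I use chron.markday passing d→1897-12-13, and observe 1897-12-13.
Now I run chron.markday passing d→2173-11-23, which returns 2173-11-23.
Next I call chron.monthend(), yielding 2173-11-30.
Using chron.roll passing n→-400, giving 2172-10-26.


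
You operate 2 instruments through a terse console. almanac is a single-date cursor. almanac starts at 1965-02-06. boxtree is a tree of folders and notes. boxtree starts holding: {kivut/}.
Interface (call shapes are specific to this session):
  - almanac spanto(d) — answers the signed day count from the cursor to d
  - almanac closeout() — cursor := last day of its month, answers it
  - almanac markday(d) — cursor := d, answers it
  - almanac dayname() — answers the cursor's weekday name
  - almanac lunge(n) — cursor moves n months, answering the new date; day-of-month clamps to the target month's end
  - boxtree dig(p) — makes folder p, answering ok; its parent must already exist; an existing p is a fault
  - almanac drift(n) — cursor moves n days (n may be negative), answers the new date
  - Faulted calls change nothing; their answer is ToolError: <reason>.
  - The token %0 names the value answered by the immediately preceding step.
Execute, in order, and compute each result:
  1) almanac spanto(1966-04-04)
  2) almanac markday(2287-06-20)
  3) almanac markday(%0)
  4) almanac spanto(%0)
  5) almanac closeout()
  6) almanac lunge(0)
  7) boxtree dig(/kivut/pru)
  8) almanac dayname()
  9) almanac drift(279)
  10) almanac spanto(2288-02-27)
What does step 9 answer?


I use almanac spanto passing d='1966-04-04', and get 422.
Next I call almanac markday passing d='2287-06-20', → 2287-06-20.
I use almanac markday passing d='%0': 2287-06-20.
I try almanac spanto passing d='%0', and observe 0.
Calling almanac closeout(), giving 2287-06-30.
Invoking almanac lunge passing n='0', and see 2287-06-30.
I use boxtree dig passing p='/kivut/pru', → ok.
Then almanac dayname(): Thursday.
Calling almanac drift passing n='279', which returns 2288-04-04.
I try almanac spanto passing d='2288-02-27', and get -37.

Answer: 2288-04-04


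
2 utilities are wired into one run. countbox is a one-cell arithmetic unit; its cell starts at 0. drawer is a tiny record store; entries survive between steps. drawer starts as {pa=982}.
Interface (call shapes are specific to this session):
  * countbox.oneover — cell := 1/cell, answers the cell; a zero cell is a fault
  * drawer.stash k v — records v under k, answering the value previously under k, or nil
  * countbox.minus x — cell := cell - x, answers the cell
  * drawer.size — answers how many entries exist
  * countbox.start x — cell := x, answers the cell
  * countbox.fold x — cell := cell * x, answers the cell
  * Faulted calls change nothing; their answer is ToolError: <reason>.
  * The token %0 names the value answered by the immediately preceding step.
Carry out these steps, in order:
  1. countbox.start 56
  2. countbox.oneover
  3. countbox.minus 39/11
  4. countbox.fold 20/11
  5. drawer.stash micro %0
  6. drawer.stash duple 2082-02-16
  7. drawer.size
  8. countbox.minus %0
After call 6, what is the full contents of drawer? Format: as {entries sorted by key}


Step: countbox.start[x: 56]
Result: 56
Step: countbox.oneover[]
Result: 1/56
Step: countbox.minus[x: 39/11]
Result: -2173/616
Step: countbox.fold[x: 20/11]
Result: -10865/1694
Step: drawer.stash[k: micro; v: %0]
Result: nil
Step: drawer.stash[k: duple; v: 2082-02-16]
Result: nil
Step: drawer.size[]
Result: 3
Step: countbox.minus[x: %0]
Result: -15947/1694

Answer: {duple=2082-02-16, micro=-10865/1694, pa=982}


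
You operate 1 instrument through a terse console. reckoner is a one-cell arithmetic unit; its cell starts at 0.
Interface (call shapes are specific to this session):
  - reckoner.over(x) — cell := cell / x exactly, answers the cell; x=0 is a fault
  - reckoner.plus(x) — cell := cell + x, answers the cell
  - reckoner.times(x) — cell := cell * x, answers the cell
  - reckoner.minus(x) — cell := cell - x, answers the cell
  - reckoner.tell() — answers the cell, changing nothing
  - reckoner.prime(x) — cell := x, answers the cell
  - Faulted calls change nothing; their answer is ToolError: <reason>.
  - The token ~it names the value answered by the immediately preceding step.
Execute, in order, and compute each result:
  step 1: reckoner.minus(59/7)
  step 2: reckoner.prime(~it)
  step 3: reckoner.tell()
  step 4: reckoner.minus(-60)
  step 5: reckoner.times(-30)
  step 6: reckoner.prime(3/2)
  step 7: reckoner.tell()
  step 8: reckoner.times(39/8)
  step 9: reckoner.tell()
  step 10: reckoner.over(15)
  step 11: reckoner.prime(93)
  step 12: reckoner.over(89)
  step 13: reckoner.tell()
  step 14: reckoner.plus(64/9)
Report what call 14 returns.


·→ minus(x: 59/7)
·← -59/7
·→ prime(x: ~it)
·← -59/7
·→ tell()
·← -59/7
·→ minus(x: -60)
·← 361/7
·→ times(x: -30)
·← -10830/7
·→ prime(x: 3/2)
·← 3/2
·→ tell()
·← 3/2
·→ times(x: 39/8)
·← 117/16
·→ tell()
·← 117/16
·→ over(x: 15)
·← 39/80
·→ prime(x: 93)
·← 93
·→ over(x: 89)
·← 93/89
·→ tell()
·← 93/89
·→ plus(x: 64/9)
·← 6533/801

Answer: 6533/801


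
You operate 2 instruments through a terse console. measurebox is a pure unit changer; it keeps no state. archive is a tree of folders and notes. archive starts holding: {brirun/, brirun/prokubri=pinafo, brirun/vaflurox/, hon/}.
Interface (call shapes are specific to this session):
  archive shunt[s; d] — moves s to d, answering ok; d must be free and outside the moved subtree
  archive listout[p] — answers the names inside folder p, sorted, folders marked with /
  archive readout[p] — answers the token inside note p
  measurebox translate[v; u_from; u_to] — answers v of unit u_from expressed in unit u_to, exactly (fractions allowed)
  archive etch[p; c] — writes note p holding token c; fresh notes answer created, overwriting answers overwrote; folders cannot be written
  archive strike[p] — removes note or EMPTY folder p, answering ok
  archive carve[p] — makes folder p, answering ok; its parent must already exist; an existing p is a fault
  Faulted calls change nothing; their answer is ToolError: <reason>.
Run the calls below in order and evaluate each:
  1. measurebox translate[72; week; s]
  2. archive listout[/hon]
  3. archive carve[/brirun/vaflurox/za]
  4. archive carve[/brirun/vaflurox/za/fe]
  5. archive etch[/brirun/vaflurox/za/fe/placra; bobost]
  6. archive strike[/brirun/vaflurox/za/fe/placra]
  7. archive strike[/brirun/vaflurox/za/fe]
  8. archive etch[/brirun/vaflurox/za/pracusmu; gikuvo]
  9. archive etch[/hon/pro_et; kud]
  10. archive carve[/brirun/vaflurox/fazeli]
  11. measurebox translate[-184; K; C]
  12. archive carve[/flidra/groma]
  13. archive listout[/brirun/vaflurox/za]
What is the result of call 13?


# 1. measurebox translate(v→72, u_from→week, u_to→s) ~> 43545600
# 2. archive listout(p→/hon) ~> []
# 3. archive carve(p→/brirun/vaflurox/za) ~> ok
# 4. archive carve(p→/brirun/vaflurox/za/fe) ~> ok
# 5. archive etch(p→/brirun/vaflurox/za/fe/placra, c→bobost) ~> created
# 6. archive strike(p→/brirun/vaflurox/za/fe/placra) ~> ok
# 7. archive strike(p→/brirun/vaflurox/za/fe) ~> ok
# 8. archive etch(p→/brirun/vaflurox/za/pracusmu, c→gikuvo) ~> created
# 9. archive etch(p→/hon/pro_et, c→kud) ~> created
# 10. archive carve(p→/brirun/vaflurox/fazeli) ~> ok
# 11. measurebox translate(v→-184, u_from→K, u_to→C) ~> -9143/20
# 12. archive carve(p→/flidra/groma) ~> ToolError: no parent
# 13. archive listout(p→/brirun/vaflurox/za) ~> [pracusmu]

Answer: [pracusmu]


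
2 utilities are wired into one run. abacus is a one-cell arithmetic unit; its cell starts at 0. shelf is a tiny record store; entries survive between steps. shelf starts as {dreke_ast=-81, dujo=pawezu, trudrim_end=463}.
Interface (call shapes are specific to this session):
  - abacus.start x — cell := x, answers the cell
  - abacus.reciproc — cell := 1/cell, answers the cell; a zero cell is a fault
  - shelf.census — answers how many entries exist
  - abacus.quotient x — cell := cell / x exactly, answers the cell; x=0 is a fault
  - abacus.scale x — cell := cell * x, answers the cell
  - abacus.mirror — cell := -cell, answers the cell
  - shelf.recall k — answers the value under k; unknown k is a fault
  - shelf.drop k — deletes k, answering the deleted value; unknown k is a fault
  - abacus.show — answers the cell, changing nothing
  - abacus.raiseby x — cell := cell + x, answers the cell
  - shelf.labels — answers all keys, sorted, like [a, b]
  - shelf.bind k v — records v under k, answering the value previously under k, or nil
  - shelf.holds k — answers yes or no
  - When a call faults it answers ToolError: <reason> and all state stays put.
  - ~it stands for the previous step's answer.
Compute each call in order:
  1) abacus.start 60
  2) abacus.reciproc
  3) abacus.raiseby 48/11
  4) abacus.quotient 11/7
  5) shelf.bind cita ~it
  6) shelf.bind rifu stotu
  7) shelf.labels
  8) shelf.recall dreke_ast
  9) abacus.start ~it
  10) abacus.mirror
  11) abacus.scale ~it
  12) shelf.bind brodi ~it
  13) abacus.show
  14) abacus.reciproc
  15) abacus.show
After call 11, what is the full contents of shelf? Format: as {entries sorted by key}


Answer: {cita=20237/7260, dreke_ast=-81, dujo=pawezu, rifu=stotu, trudrim_end=463}

Derivation:
% abacus.start x→60
= 60
% abacus.reciproc
= 1/60
% abacus.raiseby x→48/11
= 2891/660
% abacus.quotient x→11/7
= 20237/7260
% shelf.bind k→cita v→~it
= nil
% shelf.bind k→rifu v→stotu
= nil
% shelf.labels
= [cita, dreke_ast, dujo, rifu, trudrim_end]
% shelf.recall k→dreke_ast
= -81
% abacus.start x→~it
= -81
% abacus.mirror
= 81
% abacus.scale x→~it
= 6561
% shelf.bind k→brodi v→~it
= nil
% abacus.show
= 6561
% abacus.reciproc
= 1/6561
% abacus.show
= 1/6561


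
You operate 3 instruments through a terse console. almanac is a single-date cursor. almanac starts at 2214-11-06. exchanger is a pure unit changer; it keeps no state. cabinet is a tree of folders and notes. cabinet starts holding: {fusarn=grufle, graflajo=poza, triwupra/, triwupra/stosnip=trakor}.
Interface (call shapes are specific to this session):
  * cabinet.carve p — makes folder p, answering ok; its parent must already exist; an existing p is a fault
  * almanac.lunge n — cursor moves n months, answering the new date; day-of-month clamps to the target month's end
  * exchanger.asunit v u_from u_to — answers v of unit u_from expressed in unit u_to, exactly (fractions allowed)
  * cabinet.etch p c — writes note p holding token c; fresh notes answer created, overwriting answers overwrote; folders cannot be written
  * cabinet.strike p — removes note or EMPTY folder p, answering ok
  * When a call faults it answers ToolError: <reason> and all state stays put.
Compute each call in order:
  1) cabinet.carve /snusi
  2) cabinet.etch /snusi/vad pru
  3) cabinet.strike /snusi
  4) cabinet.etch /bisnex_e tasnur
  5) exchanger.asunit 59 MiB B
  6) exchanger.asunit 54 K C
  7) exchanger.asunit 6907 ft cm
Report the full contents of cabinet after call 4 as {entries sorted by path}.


→ cabinet.carve(p='/snusi')
← ok
→ cabinet.etch(p='/snusi/vad', c='pru')
← created
→ cabinet.strike(p='/snusi')
← ToolError: not empty
→ cabinet.etch(p='/bisnex_e', c='tasnur')
← created
→ exchanger.asunit(v='59', u_from='MiB', u_to='B')
← 61865984
→ exchanger.asunit(v='54', u_from='K', u_to='C')
← -4383/20
→ exchanger.asunit(v='6907', u_from='ft', u_to='cm')
← 5263134/25

Answer: {bisnex_e=tasnur, fusarn=grufle, graflajo=poza, snusi/, snusi/vad=pru, triwupra/, triwupra/stosnip=trakor}


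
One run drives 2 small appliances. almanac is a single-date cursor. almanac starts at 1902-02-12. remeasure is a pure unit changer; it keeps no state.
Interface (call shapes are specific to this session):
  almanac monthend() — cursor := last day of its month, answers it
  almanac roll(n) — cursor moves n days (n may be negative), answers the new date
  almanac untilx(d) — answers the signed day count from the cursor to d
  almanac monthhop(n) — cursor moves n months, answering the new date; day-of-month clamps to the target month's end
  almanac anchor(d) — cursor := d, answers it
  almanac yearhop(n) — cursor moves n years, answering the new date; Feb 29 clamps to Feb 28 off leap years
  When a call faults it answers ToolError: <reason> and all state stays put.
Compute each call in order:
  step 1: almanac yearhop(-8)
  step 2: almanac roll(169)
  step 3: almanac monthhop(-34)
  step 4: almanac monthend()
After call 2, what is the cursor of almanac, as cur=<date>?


==> almanac yearhop(n=-8)
<== 1894-02-12
==> almanac roll(n=169)
<== 1894-07-31
==> almanac monthhop(n=-34)
<== 1891-09-30
==> almanac monthend()
<== 1891-09-30

Answer: cur=1894-07-31


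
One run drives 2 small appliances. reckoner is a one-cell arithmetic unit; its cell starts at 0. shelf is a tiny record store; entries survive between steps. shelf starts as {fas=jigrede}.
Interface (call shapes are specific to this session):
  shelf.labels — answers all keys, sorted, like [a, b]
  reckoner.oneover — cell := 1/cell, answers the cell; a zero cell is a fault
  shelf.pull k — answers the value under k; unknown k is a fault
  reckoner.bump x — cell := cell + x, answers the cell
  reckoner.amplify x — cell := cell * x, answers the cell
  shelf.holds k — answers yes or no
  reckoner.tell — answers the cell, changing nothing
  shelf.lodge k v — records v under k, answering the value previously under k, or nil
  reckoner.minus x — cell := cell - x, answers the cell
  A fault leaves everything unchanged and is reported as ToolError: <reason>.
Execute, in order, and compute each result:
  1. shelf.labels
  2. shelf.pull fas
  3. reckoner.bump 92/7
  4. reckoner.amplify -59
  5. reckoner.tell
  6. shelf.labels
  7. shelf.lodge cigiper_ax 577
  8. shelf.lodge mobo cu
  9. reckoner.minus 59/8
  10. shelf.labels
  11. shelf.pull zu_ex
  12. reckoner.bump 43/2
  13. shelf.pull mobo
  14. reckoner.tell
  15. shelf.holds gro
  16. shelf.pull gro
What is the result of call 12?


$ shelf.labels
[out] [fas]
$ shelf.pull k=fas
[out] jigrede
$ reckoner.bump x=92/7
[out] 92/7
$ reckoner.amplify x=-59
[out] -5428/7
$ reckoner.tell
[out] -5428/7
$ shelf.labels
[out] [fas]
$ shelf.lodge k=cigiper_ax v=577
[out] nil
$ shelf.lodge k=mobo v=cu
[out] nil
$ reckoner.minus x=59/8
[out] -43837/56
$ shelf.labels
[out] [cigiper_ax, fas, mobo]
$ shelf.pull k=zu_ex
[out] ToolError: no such key zu_ex
$ reckoner.bump x=43/2
[out] -42633/56
$ shelf.pull k=mobo
[out] cu
$ reckoner.tell
[out] -42633/56
$ shelf.holds k=gro
[out] no
$ shelf.pull k=gro
[out] ToolError: no such key gro

Answer: -42633/56
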